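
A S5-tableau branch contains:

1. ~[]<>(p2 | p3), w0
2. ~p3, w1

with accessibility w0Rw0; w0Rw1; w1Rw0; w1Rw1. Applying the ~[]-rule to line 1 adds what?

a fresh world w2 with w0Rw2, and ~<>(p2 | p3) at w2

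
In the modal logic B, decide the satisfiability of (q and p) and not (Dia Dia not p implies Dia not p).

1. (q and p) and not (Dia Dia not p implies Dia not p), w0
2. q and p, w0
3. not (Dia Dia not p implies Dia not p), w0
4. q, w0
5. p, w0
6. Dia Dia not p, w0
7. not Dia not p, w0
8. Dia not p, w1
9. p, w1
10. not p, w2
Accessibility: w0Rw0, w0Rw1, w1Rw0, w1Rw1, w1Rw2, w2Rw1, w2Rw2

Yes, satisfiable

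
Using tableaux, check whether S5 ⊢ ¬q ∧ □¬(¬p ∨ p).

No, not valid

Tableau for the negation ¬(¬q ∧ □¬(¬p ∨ p)):
1. ¬(¬q ∧ □¬(¬p ∨ p)), w0
2. ¬□¬(¬p ∨ p), w0   [¬∧-rule on 1 (branches; this branch)]
3. ¬p ∨ p, w1   [¬□-rule on 2: fresh world w1, w0Rw1]
4. p, w1   [∨-rule on 3 (branches; this branch)]
Accessibility: w0Rw0, w0Rw1, w1Rw0, w1Rw1
The negation has an open branch (countermodel exists).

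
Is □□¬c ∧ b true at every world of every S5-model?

Tableau for the negation ¬(□□¬c ∧ b):
1. ¬(□□¬c ∧ b), u
2. ¬b, u
Accessibility: uRu
The negation has an open branch (countermodel exists).

Not valid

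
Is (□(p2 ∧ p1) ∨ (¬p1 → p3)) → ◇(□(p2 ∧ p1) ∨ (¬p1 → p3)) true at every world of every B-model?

Tableau for the negation ¬((□(p2 ∧ p1) ∨ (¬p1 → p3)) → ◇(□(p2 ∧ p1) ∨ (¬p1 → p3))):
1. ¬((□(p2 ∧ p1) ∨ (¬p1 → p3)) → ◇(□(p2 ∧ p1) ∨ (¬p1 → p3))), 0
2. □(p2 ∧ p1) ∨ (¬p1 → p3), 0
3. ¬◇(□(p2 ∧ p1) ∨ (¬p1 → p3)), 0
4. ¬(□(p2 ∧ p1) ∨ (¬p1 → p3)), 0
5. ¬□(p2 ∧ p1), 0
6. ¬(¬p1 → p3), 0
7. ¬p1, 0
8. ¬p3, 0
9. □(p2 ∧ p1), 0
10. p2 ∧ p1, 0
11. p2, 0
12. p1, 0
Accessibility: 0R0
Branch closes: p1 and ¬p1 both at 0.
Every branch of the negation's tableau closes; the branch above is one of them.

Valid in B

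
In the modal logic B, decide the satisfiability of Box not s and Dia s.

1. Box not s and Dia s, w0
2. Box not s, w0
3. Dia s, w0
4. not s, w0
5. s, w1
6. not s, w1
Accessibility: w0Rw0, w0Rw1, w1Rw0, w1Rw1
Branch closes: s and not s both at w1.
All branches of the tableau close; one closing branch shown above.

No, unsatisfiable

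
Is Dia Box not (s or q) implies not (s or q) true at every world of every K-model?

Not valid

Tableau for the negation not (Dia Box not (s or q) implies not (s or q)):
1. not (Dia Box not (s or q) implies not (s or q)), w0
2. Dia Box not (s or q), w0   [neg-implies-rule on 1]
3. s or q, w0   [neg-implies-rule on 1]
4. q, w0   [or-rule on 3 (branches; this branch)]
5. Box not (s or q), w1   [Dia-rule on 2: fresh world w1, w0Rw1]
Accessibility: w0Rw1
The negation has an open branch (countermodel exists).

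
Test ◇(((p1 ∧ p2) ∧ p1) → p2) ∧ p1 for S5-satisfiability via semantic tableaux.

Satisfiable

1. ◇(((p1 ∧ p2) ∧ p1) → p2) ∧ p1, 0
2. ◇(((p1 ∧ p2) ∧ p1) → p2), 0
3. p1, 0
4. ((p1 ∧ p2) ∧ p1) → p2, 1
5. p2, 1
Accessibility: 0R0, 0R1, 1R0, 1R1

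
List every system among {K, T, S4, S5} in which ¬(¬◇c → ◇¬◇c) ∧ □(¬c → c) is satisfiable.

K

T-tableau for the formula:
1. ¬(¬◇c → ◇¬◇c) ∧ □(¬c → c), w0
2. ¬(¬◇c → ◇¬◇c), w0   [∧-rule on 1]
3. □(¬c → c), w0   [∧-rule on 1]
4. ¬◇c, w0   [¬→-rule on 2]
5. ¬◇¬◇c, w0   [¬→-rule on 2]
6. ¬c → c, w0   [□-rule on 3 via w0Rw0]
7. ¬c, w0   [¬◇-rule on 4 via w0Rw0]
8. ◇c, w0   [¬◇-rule on 5 via w0Rw0]
9. c, w0   [→-rule on 6 (branches; this branch)]
Accessibility: w0Rw0
Branch closes: c and ¬c both at w0.
Every branch closes (one shown): unsatisfiable in T, hence also in S4, S5 (every S4/S5-frame is a T-frame).
K-tableau for the formula:
1. ¬(¬◇c → ◇¬◇c) ∧ □(¬c → c), w0
2. ¬(¬◇c → ◇¬◇c), w0   [∧-rule on 1]
3. □(¬c → c), w0   [∧-rule on 1]
4. ¬◇c, w0   [¬→-rule on 2]
5. ¬◇¬◇c, w0   [¬→-rule on 2]
Complete open branch: satisfiable in K.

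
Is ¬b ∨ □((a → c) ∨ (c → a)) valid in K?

Valid

Tableau for the negation ¬(¬b ∨ □((a → c) ∨ (c → a))):
1. ¬(¬b ∨ □((a → c) ∨ (c → a))), w0
2. b, w0   [¬∨-rule on 1]
3. ¬□((a → c) ∨ (c → a)), w0   [¬∨-rule on 1]
4. ¬((a → c) ∨ (c → a)), w1   [¬□-rule on 3: fresh world w1, w0Rw1]
5. ¬(a → c), w1   [¬∨-rule on 4]
6. ¬(c → a), w1   [¬∨-rule on 4]
7. a, w1   [¬→-rule on 5]
8. ¬c, w1   [¬→-rule on 5]
9. c, w1   [¬→-rule on 6]
10. ¬a, w1   [¬→-rule on 6]
Accessibility: w0Rw1
Branch closes: c and ¬c both at w1.
Every branch of the negation's tableau closes; the branch above is one of them.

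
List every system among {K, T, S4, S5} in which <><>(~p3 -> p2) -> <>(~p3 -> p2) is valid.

S4, S5

T-tableau for the negation ~(<><>(~p3 -> p2) -> <>(~p3 -> p2)):
1. ~(<><>(~p3 -> p2) -> <>(~p3 -> p2)), w0
2. <><>(~p3 -> p2), w0
3. ~<>(~p3 -> p2), w0
4. ~(~p3 -> p2), w0
5. ~p3, w0
6. ~p2, w0
7. <>(~p3 -> p2), w1
8. ~(~p3 -> p2), w1
9. ~p3, w1
10. ~p2, w1
11. ~p3 -> p2, w2
12. p2, w2
Accessibility: w0Rw0, w0Rw1, w1Rw1, w1Rw2, w2Rw2
Complete open branch: countermodel on a T-frame, so not valid in T, nor in K (the same frame is also a K-frame).
S4-tableau for the negation ~(<><>(~p3 -> p2) -> <>(~p3 -> p2)):
1. ~(<><>(~p3 -> p2) -> <>(~p3 -> p2)), w0
2. <><>(~p3 -> p2), w0
3. ~<>(~p3 -> p2), w0
4. ~(~p3 -> p2), w0
5. ~p3, w0
6. ~p2, w0
7. <>(~p3 -> p2), w1
8. ~(~p3 -> p2), w1
9. ~p3, w1
10. ~p2, w1
11. ~p3 -> p2, w2
12. ~(~p3 -> p2), w2
13. ~p3, w2
14. ~p2, w2
15. p2, w2
Accessibility: w0Rw0, w0Rw1, w0Rw2, w1Rw1, w1Rw2, w2Rw2
Branch closes: p2 and ~p2 both at w2.
Every branch closes (one shown): valid in S4, hence also in S5 (every theorem of S4 is a theorem of S5).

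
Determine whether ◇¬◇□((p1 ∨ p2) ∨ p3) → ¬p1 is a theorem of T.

Tableau for the negation ¬(◇¬◇□((p1 ∨ p2) ∨ p3) → ¬p1):
1. ¬(◇¬◇□((p1 ∨ p2) ∨ p3) → ¬p1), u
2. ◇¬◇□((p1 ∨ p2) ∨ p3), u   [¬→-rule on 1]
3. p1, u   [¬→-rule on 1]
4. ¬◇□((p1 ∨ p2) ∨ p3), v   [◇-rule on 2: fresh world v, uRv]
5. ¬□((p1 ∨ p2) ∨ p3), v   [¬◇-rule on 4 via vRv]
6. ¬((p1 ∨ p2) ∨ p3), w   [¬□-rule on 5: fresh world w, vRw]
7. ¬(p1 ∨ p2), w   [¬∨-rule on 6]
8. ¬p3, w   [¬∨-rule on 6]
9. ¬p1, w   [¬∨-rule on 7]
10. ¬p2, w   [¬∨-rule on 7]
11. ¬□((p1 ∨ p2) ∨ p3), w   [¬◇-rule on 4 via vRw]
12. ¬((p1 ∨ p2) ∨ p3), x   [¬□-rule on 11: fresh world x, wRx]
13. ¬(p1 ∨ p2), x   [¬∨-rule on 12]
14. ¬p3, x   [¬∨-rule on 12]
15. ¬p1, x   [¬∨-rule on 13]
16. ¬p2, x   [¬∨-rule on 13]
Accessibility: uRu, uRv, vRv, vRw, wRw, wRx, xRx
The negation has an open branch (countermodel exists).

Invalid (countermodel exists)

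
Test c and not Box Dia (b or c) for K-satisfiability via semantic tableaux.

1. c and not Box Dia (b or c), 0
2. c, 0
3. not Box Dia (b or c), 0
4. not Dia (b or c), 1
Accessibility: 0R1

Satisfiable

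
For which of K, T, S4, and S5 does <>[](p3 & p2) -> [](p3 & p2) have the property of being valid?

S4-tableau for the negation ~(<>[](p3 & p2) -> [](p3 & p2)):
1. ~(<>[](p3 & p2) -> [](p3 & p2)), u
2. <>[](p3 & p2), u
3. ~[](p3 & p2), u
4. [](p3 & p2), v
5. p3 & p2, v
6. p3, v
7. p2, v
8. ~(p3 & p2), w
9. ~p2, w
Accessibility: uRu, uRv, uRw, vRv, wRw
Complete open branch: countermodel on an S4-frame, so not valid in S4, nor in K, T (the same frame is also a K-frame and a T-frame).
S5-tableau for the negation ~(<>[](p3 & p2) -> [](p3 & p2)):
1. ~(<>[](p3 & p2) -> [](p3 & p2)), u
2. <>[](p3 & p2), u
3. ~[](p3 & p2), u
4. [](p3 & p2), v
5. p3 & p2, u
6. p3, u
7. p2, u
8. p3 & p2, v
9. p3, v
10. p2, v
11. ~(p3 & p2), w
12. p3 & p2, w
13. p3, w
14. p2, w
15. ~p2, w
Accessibility: uRu, uRv, uRw, vRu, vRv, vRw, wRu, wRv, wRw
Branch closes: p2 and ~p2 both at w.
Every branch closes (one shown): valid in S5.

S5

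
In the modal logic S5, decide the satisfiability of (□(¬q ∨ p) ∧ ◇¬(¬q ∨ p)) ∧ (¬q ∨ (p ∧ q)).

No, unsatisfiable

1. (□(¬q ∨ p) ∧ ◇¬(¬q ∨ p)) ∧ (¬q ∨ (p ∧ q)), u
2. □(¬q ∨ p) ∧ ◇¬(¬q ∨ p), u   [∧-rule on 1]
3. ¬q ∨ (p ∧ q), u   [∧-rule on 1]
4. □(¬q ∨ p), u   [∧-rule on 2]
5. ◇¬(¬q ∨ p), u   [∧-rule on 2]
6. ¬q ∨ p, u   [□-rule on 4 via uRu]
7. p ∧ q, u   [∨-rule on 3 (branches; this branch)]
8. p, u   [∧-rule on 7]
9. q, u   [∧-rule on 7]
10. ¬(¬q ∨ p), v   [◇-rule on 5: fresh world v, uRv]
11. q, v   [¬∨-rule on 10]
12. ¬p, v   [¬∨-rule on 10]
13. ¬q ∨ p, v   [□-rule on 4 via uRv]
14. p, v   [∨-rule on 13 (branches; this branch)]
Accessibility: uRu, uRv, vRu, vRv
Branch closes: p and ¬p both at v.
All branches of the tableau close; one closing branch shown above.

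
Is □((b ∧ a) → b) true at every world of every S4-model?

Tableau for the negation ¬□((b ∧ a) → b):
1. ¬□((b ∧ a) → b), w0
2. ¬((b ∧ a) → b), w1
3. b ∧ a, w1
4. ¬b, w1
5. b, w1
6. a, w1
Accessibility: w0Rw0, w0Rw1, w1Rw1
Branch closes: b and ¬b both at w1.
All branches of the negation close; one closing branch shown above.

Yes, valid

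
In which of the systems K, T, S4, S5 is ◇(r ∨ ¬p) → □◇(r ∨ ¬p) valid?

S5-tableau for the negation ¬(◇(r ∨ ¬p) → □◇(r ∨ ¬p)):
1. ¬(◇(r ∨ ¬p) → □◇(r ∨ ¬p)), 0
2. ◇(r ∨ ¬p), 0
3. ¬□◇(r ∨ ¬p), 0
4. r ∨ ¬p, 1
5. ¬p, 1
6. ¬◇(r ∨ ¬p), 2
7. ¬(r ∨ ¬p), 0
8. ¬r, 0
9. p, 0
10. ¬(r ∨ ¬p), 1
11. ¬r, 1
12. p, 1
Accessibility: 0R0, 0R1, 0R2, 1R0, 1R1, 1R2, 2R0, 2R1, 2R2
Branch closes: p and ¬p both at 1.
Every branch closes (one shown): valid in S5.
S4-tableau for the negation ¬(◇(r ∨ ¬p) → □◇(r ∨ ¬p)):
1. ¬(◇(r ∨ ¬p) → □◇(r ∨ ¬p)), 0
2. ◇(r ∨ ¬p), 0
3. ¬□◇(r ∨ ¬p), 0
4. r ∨ ¬p, 1
5. ¬p, 1
6. ¬◇(r ∨ ¬p), 2
7. ¬(r ∨ ¬p), 2
8. ¬r, 2
9. p, 2
Accessibility: 0R0, 0R1, 0R2, 1R1, 2R2
Complete open branch: countermodel on an S4-frame, so not valid in S4, nor in K, T (the same frame is also a K-frame and a T-frame).

S5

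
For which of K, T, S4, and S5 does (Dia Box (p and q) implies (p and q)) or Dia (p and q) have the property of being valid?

T, S4, S5

K-tableau for the negation not ((Dia Box (p and q) implies (p and q)) or Dia (p and q)):
1. not ((Dia Box (p and q) implies (p and q)) or Dia (p and q)), u
2. not (Dia Box (p and q) implies (p and q)), u
3. not Dia (p and q), u
4. Dia Box (p and q), u
5. not (p and q), u
6. not q, u
7. Box (p and q), v
8. not (p and q), v
9. not q, v
Accessibility: uRv
Complete open branch: countermodel on a K-frame, so not valid in K.
T-tableau for the negation not ((Dia Box (p and q) implies (p and q)) or Dia (p and q)):
1. not ((Dia Box (p and q) implies (p and q)) or Dia (p and q)), u
2. not (Dia Box (p and q) implies (p and q)), u
3. not Dia (p and q), u
4. Dia Box (p and q), u
5. not (p and q), u
6. not q, u
7. Box (p and q), v
8. not (p and q), v
9. p and q, v
10. p, v
11. q, v
12. not q, v
Accessibility: uRu, uRv, vRv
Branch closes: q and not q both at v.
Every branch closes (one shown): valid in T, hence also in S4, S5 (every theorem of T is a theorem of S4 and S5).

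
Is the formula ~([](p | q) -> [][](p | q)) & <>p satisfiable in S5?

Unsatisfiable

1. ~([](p | q) -> [][](p | q)) & <>p, 0
2. ~([](p | q) -> [][](p | q)), 0   [&-rule on 1]
3. <>p, 0   [&-rule on 1]
4. [](p | q), 0   [~->-rule on 2]
5. ~[][](p | q), 0   [~->-rule on 2]
6. p | q, 0   [[]-rule on 4 via 0R0]
7. q, 0   [|-rule on 6 (branches; this branch)]
8. p, 1   [<>-rule on 3: fresh world 1, 0R1]
9. p | q, 1   [[]-rule on 4 via 0R1]
10. q, 1   [|-rule on 9 (branches; this branch)]
11. ~[](p | q), 2   [~[]-rule on 5: fresh world 2, 0R2]
12. p | q, 2   [[]-rule on 4 via 0R2]
13. q, 2   [|-rule on 12 (branches; this branch)]
14. ~(p | q), 3   [~[]-rule on 11: fresh world 3, 2R3]
15. ~p, 3   [~|-rule on 14]
16. ~q, 3   [~|-rule on 14]
17. p | q, 3   [[]-rule on 4 via 0R3]
18. q, 3   [|-rule on 17 (branches; this branch)]
Accessibility: 0R0, 0R1, 0R2, 0R3, 1R0, 1R1, 1R2, 1R3, 2R0, 2R1, 2R2, 2R3, 3R0, 3R1, 3R2, 3R3
Branch closes: q and ~q both at 3.
(One branch shown.) All branches close.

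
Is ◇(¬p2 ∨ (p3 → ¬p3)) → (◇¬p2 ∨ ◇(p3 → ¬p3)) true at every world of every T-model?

Yes, valid

Tableau for the negation ¬(◇(¬p2 ∨ (p3 → ¬p3)) → (◇¬p2 ∨ ◇(p3 → ¬p3))):
1. ¬(◇(¬p2 ∨ (p3 → ¬p3)) → (◇¬p2 ∨ ◇(p3 → ¬p3))), u
2. ◇(¬p2 ∨ (p3 → ¬p3)), u
3. ¬(◇¬p2 ∨ ◇(p3 → ¬p3)), u
4. ¬◇¬p2, u
5. ¬◇(p3 → ¬p3), u
6. p2, u
7. ¬(p3 → ¬p3), u
8. p3, u
9. ¬p2 ∨ (p3 → ¬p3), v
10. p2, v
11. ¬(p3 → ¬p3), v
12. p3, v
13. p3 → ¬p3, v
14. ¬p3, v
Accessibility: uRu, uRv, vRv
Branch closes: p3 and ¬p3 both at v.
All branches of the negation close; one closing branch shown above.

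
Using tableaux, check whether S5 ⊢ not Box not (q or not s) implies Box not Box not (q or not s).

Valid in S5

Tableau for the negation not (not Box not (q or not s) implies Box not Box not (q or not s)):
1. not (not Box not (q or not s) implies Box not Box not (q or not s)), 0
2. not Box not (q or not s), 0
3. not Box not Box not (q or not s), 0
4. q or not s, 1
5. not s, 1
6. Box not (q or not s), 2
7. not (q or not s), 0
8. not q, 0
9. s, 0
10. not (q or not s), 1
11. not q, 1
12. s, 1
Accessibility: 0R0, 0R1, 0R2, 1R0, 1R1, 1R2, 2R0, 2R1, 2R2
Branch closes: s and not s both at 1.
Every branch of the negation's tableau closes; the branch above is one of them.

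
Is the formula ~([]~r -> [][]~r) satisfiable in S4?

No, unsatisfiable

1. ~([]~r -> [][]~r), 0
2. []~r, 0   [~->-rule on 1]
3. ~[][]~r, 0   [~->-rule on 1]
4. ~r, 0   [[]-rule on 2 via 0R0]
5. ~[]~r, 1   [~[]-rule on 3: fresh world 1, 0R1]
6. ~r, 1   [[]-rule on 2 via 0R1]
7. r, 2   [~[]-rule on 5: fresh world 2, 1R2]
8. ~r, 2   [[]-rule on 2 via 0R2]
Accessibility: 0R0, 0R1, 0R2, 1R1, 1R2, 2R2
Branch closes: r and ~r both at 2.
(One branch shown.) All branches close.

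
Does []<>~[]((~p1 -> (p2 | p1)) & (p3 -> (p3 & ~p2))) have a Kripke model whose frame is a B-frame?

1. []<>~[]((~p1 -> (p2 | p1)) & (p3 -> (p3 & ~p2))), w0
2. <>~[]((~p1 -> (p2 | p1)) & (p3 -> (p3 & ~p2))), w0
3. ~[]((~p1 -> (p2 | p1)) & (p3 -> (p3 & ~p2))), w1
4. <>~[]((~p1 -> (p2 | p1)) & (p3 -> (p3 & ~p2))), w1
5. ~((~p1 -> (p2 | p1)) & (p3 -> (p3 & ~p2))), w2
6. ~(p3 -> (p3 & ~p2)), w2
7. p3, w2
8. ~(p3 & ~p2), w2
9. p2, w2
10. ~[]((~p1 -> (p2 | p1)) & (p3 -> (p3 & ~p2))), w3
11. ~((~p1 -> (p2 | p1)) & (p3 -> (p3 & ~p2))), w4
12. ~(p3 -> (p3 & ~p2)), w4
13. p3, w4
14. ~(p3 & ~p2), w4
15. p2, w4
Accessibility: w0Rw0, w0Rw1, w1Rw0, w1Rw1, w1Rw2, w1Rw3, w2Rw1, w2Rw2, w3Rw1, w3Rw3, w3Rw4, w4Rw3, w4Rw4

Satisfiable (open branch found)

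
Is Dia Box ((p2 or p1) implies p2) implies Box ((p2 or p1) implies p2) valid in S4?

Tableau for the negation not (Dia Box ((p2 or p1) implies p2) implies Box ((p2 or p1) implies p2)):
1. not (Dia Box ((p2 or p1) implies p2) implies Box ((p2 or p1) implies p2)), u
2. Dia Box ((p2 or p1) implies p2), u   [neg-implies-rule on 1]
3. not Box ((p2 or p1) implies p2), u   [neg-implies-rule on 1]
4. Box ((p2 or p1) implies p2), v   [Dia-rule on 2: fresh world v, uRv]
5. (p2 or p1) implies p2, v   [Box-rule on 4 via vRv]
6. p2, v   [implies-rule on 5 (branches; this branch)]
7. not ((p2 or p1) implies p2), w   [neg-Box-rule on 3: fresh world w, uRw]
8. p2 or p1, w   [neg-implies-rule on 7]
9. not p2, w   [neg-implies-rule on 7]
10. p1, w   [or-rule on 8 (branches; this branch)]
Accessibility: uRu, uRv, uRw, vRv, wRw
The negation has an open branch (countermodel exists).

No, not valid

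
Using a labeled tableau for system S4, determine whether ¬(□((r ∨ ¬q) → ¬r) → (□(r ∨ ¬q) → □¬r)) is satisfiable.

1. ¬(□((r ∨ ¬q) → ¬r) → (□(r ∨ ¬q) → □¬r)), w0
2. □((r ∨ ¬q) → ¬r), w0   [¬→-rule on 1]
3. ¬(□(r ∨ ¬q) → □¬r), w0   [¬→-rule on 1]
4. □(r ∨ ¬q), w0   [¬→-rule on 3]
5. ¬□¬r, w0   [¬→-rule on 3]
6. (r ∨ ¬q) → ¬r, w0   [□-rule on 2 via w0Rw0]
7. r ∨ ¬q, w0   [□-rule on 4 via w0Rw0]
8. ¬r, w0   [→-rule on 6 (branches; this branch)]
9. ¬q, w0   [∨-rule on 7 (branches; this branch)]
10. r, w1   [¬□-rule on 5: fresh world w1, w0Rw1]
11. (r ∨ ¬q) → ¬r, w1   [□-rule on 2 via w0Rw1]
12. r ∨ ¬q, w1   [□-rule on 4 via w0Rw1]
13. ¬(r ∨ ¬q), w1   [→-rule on 11 (branches; this branch)]
14. ¬r, w1   [¬∨-rule on 13]
15. q, w1   [¬∨-rule on 13]
Accessibility: w0Rw0, w0Rw1, w1Rw1
Branch closes: r and ¬r both at w1.
(One branch shown.) All branches close.

Unsatisfiable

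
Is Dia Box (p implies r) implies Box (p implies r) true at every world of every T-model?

Not valid

Tableau for the negation not (Dia Box (p implies r) implies Box (p implies r)):
1. not (Dia Box (p implies r) implies Box (p implies r)), 0
2. Dia Box (p implies r), 0   [neg-implies-rule on 1]
3. not Box (p implies r), 0   [neg-implies-rule on 1]
4. Box (p implies r), 1   [Dia-rule on 2: fresh world 1, 0R1]
5. p implies r, 1   [Box-rule on 4 via 1R1]
6. r, 1   [implies-rule on 5 (branches; this branch)]
7. not (p implies r), 2   [neg-Box-rule on 3: fresh world 2, 0R2]
8. p, 2   [neg-implies-rule on 7]
9. not r, 2   [neg-implies-rule on 7]
Accessibility: 0R0, 0R1, 0R2, 1R1, 2R2
The negation has an open branch (countermodel exists).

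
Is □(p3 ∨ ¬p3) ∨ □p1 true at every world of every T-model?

Valid in T

Tableau for the negation ¬(□(p3 ∨ ¬p3) ∨ □p1):
1. ¬(□(p3 ∨ ¬p3) ∨ □p1), 0
2. ¬□(p3 ∨ ¬p3), 0
3. ¬□p1, 0
4. ¬(p3 ∨ ¬p3), 1
5. ¬p3, 1
6. p3, 1
Accessibility: 0R0, 0R1, 1R1
Branch closes: p3 and ¬p3 both at 1.
Every branch of the negation's tableau closes; the branch above is one of them.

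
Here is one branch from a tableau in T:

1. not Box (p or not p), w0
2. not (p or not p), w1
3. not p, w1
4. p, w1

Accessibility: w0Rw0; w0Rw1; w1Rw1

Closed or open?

Both p and not p appear at w1.

Closed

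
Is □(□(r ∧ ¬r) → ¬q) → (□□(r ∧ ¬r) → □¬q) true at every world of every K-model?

Tableau for the negation ¬(□(□(r ∧ ¬r) → ¬q) → (□□(r ∧ ¬r) → □¬q)):
1. ¬(□(□(r ∧ ¬r) → ¬q) → (□□(r ∧ ¬r) → □¬q)), w0
2. □(□(r ∧ ¬r) → ¬q), w0   [¬→-rule on 1]
3. ¬(□□(r ∧ ¬r) → □¬q), w0   [¬→-rule on 1]
4. □□(r ∧ ¬r), w0   [¬→-rule on 3]
5. ¬□¬q, w0   [¬→-rule on 3]
6. q, w1   [¬□-rule on 5: fresh world w1, w0Rw1]
7. □(r ∧ ¬r) → ¬q, w1   [□-rule on 2 via w0Rw1]
8. □(r ∧ ¬r), w1   [□-rule on 4 via w0Rw1]
9. ¬□(r ∧ ¬r), w1   [→-rule on 7 (branches; this branch)]
10. ¬(r ∧ ¬r), w2   [¬□-rule on 9: fresh world w2, w1Rw2]
11. r ∧ ¬r, w2   [□-rule on 8 via w1Rw2]
12. r, w2   [∧-rule on 11]
13. ¬r, w2   [∧-rule on 11]
Accessibility: w0Rw1, w1Rw2
Branch closes: r and ¬r both at w2.
Every branch of the negation's tableau closes; the branch above is one of them.

Valid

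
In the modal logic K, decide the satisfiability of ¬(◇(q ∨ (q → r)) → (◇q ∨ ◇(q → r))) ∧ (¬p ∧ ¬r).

No, unsatisfiable

1. ¬(◇(q ∨ (q → r)) → (◇q ∨ ◇(q → r))) ∧ (¬p ∧ ¬r), 0
2. ¬(◇(q ∨ (q → r)) → (◇q ∨ ◇(q → r))), 0
3. ¬p ∧ ¬r, 0
4. ◇(q ∨ (q → r)), 0
5. ¬(◇q ∨ ◇(q → r)), 0
6. ¬p, 0
7. ¬r, 0
8. ¬◇q, 0
9. ¬◇(q → r), 0
10. q ∨ (q → r), 1
11. ¬q, 1
12. ¬(q → r), 1
13. q, 1
14. ¬r, 1
Accessibility: 0R1
Branch closes: q and ¬q both at 1.
All branches of the tableau close; one closing branch shown above.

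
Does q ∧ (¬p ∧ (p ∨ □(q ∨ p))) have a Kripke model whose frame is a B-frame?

Yes, satisfiable

1. q ∧ (¬p ∧ (p ∨ □(q ∨ p))), u
2. q, u
3. ¬p ∧ (p ∨ □(q ∨ p)), u
4. ¬p, u
5. p ∨ □(q ∨ p), u
6. □(q ∨ p), u
7. q ∨ p, u
Accessibility: uRu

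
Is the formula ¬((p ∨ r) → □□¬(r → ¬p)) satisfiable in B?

Satisfiable (open branch found)

1. ¬((p ∨ r) → □□¬(r → ¬p)), w0
2. p ∨ r, w0
3. ¬□□¬(r → ¬p), w0
4. r, w0
5. ¬□¬(r → ¬p), w1
6. r → ¬p, w2
7. ¬p, w2
Accessibility: w0Rw0, w0Rw1, w1Rw0, w1Rw1, w1Rw2, w2Rw1, w2Rw2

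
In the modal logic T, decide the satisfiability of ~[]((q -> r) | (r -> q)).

No, unsatisfiable

1. ~[]((q -> r) | (r -> q)), u
2. ~((q -> r) | (r -> q)), v
3. ~(q -> r), v
4. ~(r -> q), v
5. q, v
6. ~r, v
7. r, v
8. ~q, v
Accessibility: uRu, uRv, vRv
Branch closes: r and ~r both at v.
Every branch closes; the branch above is one of them.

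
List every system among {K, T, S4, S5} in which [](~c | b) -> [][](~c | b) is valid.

S4-tableau for the negation ~([](~c | b) -> [][](~c | b)):
1. ~([](~c | b) -> [][](~c | b)), w0
2. [](~c | b), w0
3. ~[][](~c | b), w0
4. ~c | b, w0
5. b, w0
6. ~[](~c | b), w1
7. ~c | b, w1
8. b, w1
9. ~(~c | b), w2
10. c, w2
11. ~b, w2
12. ~c | b, w2
13. b, w2
Accessibility: w0Rw0, w0Rw1, w0Rw2, w1Rw1, w1Rw2, w2Rw2
Branch closes: b and ~b both at w2.
Every branch closes (one shown): valid in S4, hence also in S5 (every theorem of S4 is a theorem of S5).
T-tableau for the negation ~([](~c | b) -> [][](~c | b)):
1. ~([](~c | b) -> [][](~c | b)), w0
2. [](~c | b), w0
3. ~[][](~c | b), w0
4. ~c | b, w0
5. b, w0
6. ~[](~c | b), w1
7. ~c | b, w1
8. b, w1
9. ~(~c | b), w2
10. c, w2
11. ~b, w2
Accessibility: w0Rw0, w0Rw1, w1Rw1, w1Rw2, w2Rw2
Complete open branch: countermodel on a T-frame, so not valid in T, nor in K (the same frame is also a K-frame).

S4, S5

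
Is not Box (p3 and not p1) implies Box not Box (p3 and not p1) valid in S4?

Tableau for the negation not (not Box (p3 and not p1) implies Box not Box (p3 and not p1)):
1. not (not Box (p3 and not p1) implies Box not Box (p3 and not p1)), w0
2. not Box (p3 and not p1), w0
3. not Box not Box (p3 and not p1), w0
4. not (p3 and not p1), w1
5. p1, w1
6. Box (p3 and not p1), w2
7. p3 and not p1, w2
8. p3, w2
9. not p1, w2
Accessibility: w0Rw0, w0Rw1, w0Rw2, w1Rw1, w2Rw2
The negation has an open branch (countermodel exists).

No, not valid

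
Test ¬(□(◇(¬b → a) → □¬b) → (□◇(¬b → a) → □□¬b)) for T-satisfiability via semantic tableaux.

1. ¬(□(◇(¬b → a) → □¬b) → (□◇(¬b → a) → □□¬b)), w0
2. □(◇(¬b → a) → □¬b), w0   [¬→-rule on 1]
3. ¬(□◇(¬b → a) → □□¬b), w0   [¬→-rule on 1]
4. □◇(¬b → a), w0   [¬→-rule on 3]
5. ¬□□¬b, w0   [¬→-rule on 3]
6. ◇(¬b → a) → □¬b, w0   [□-rule on 2 via w0Rw0]
7. ◇(¬b → a), w0   [□-rule on 4 via w0Rw0]
8. □¬b, w0   [→-rule on 6 (branches; this branch)]
9. ¬b, w0   [□-rule on 8 via w0Rw0]
10. ¬□¬b, w1   [¬□-rule on 5: fresh world w1, w0Rw1]
11. ◇(¬b → a) → □¬b, w1   [□-rule on 2 via w0Rw1]
12. ◇(¬b → a), w1   [□-rule on 4 via w0Rw1]
13. ¬b, w1   [□-rule on 8 via w0Rw1]
14. ¬◇(¬b → a), w1   [→-rule on 11 (branches; this branch)]
15. ¬(¬b → a), w1   [¬◇-rule on 14 via w1Rw1]
16. ¬a, w1   [¬→-rule on 15]
17. ¬b → a, w2   [◇-rule on 7: fresh world w2, w0Rw2]
18. ◇(¬b → a) → □¬b, w2   [□-rule on 2 via w0Rw2]
19. ◇(¬b → a), w2   [□-rule on 4 via w0Rw2]
20. ¬b, w2   [□-rule on 8 via w0Rw2]
21. a, w2   [→-rule on 17 (branches; this branch)]
22. □¬b, w2   [→-rule on 18 (branches; this branch)]
23. b, w3   [¬□-rule on 10: fresh world w3, w1Rw3]
24. ¬(¬b → a), w3   [¬◇-rule on 14 via w1Rw3]
25. ¬b, w3   [¬→-rule on 24]
26. ¬a, w3   [¬→-rule on 24]
Accessibility: w0Rw0, w0Rw1, w0Rw2, w1Rw1, w1Rw3, w2Rw2, w3Rw3
Branch closes: b and ¬b both at w3.
(One branch shown.) All branches close.

No, unsatisfiable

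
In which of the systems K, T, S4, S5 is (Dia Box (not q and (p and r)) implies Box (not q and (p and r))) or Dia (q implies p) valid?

T-tableau for the negation not ((Dia Box (not q and (p and r)) implies Box (not q and (p and r))) or Dia (q implies p)):
1. not ((Dia Box (not q and (p and r)) implies Box (not q and (p and r))) or Dia (q implies p)), w0
2. not (Dia Box (not q and (p and r)) implies Box (not q and (p and r))), w0
3. not Dia (q implies p), w0
4. Dia Box (not q and (p and r)), w0
5. not Box (not q and (p and r)), w0
6. not (q implies p), w0
7. q, w0
8. not p, w0
9. Box (not q and (p and r)), w1
10. not (q implies p), w1
11. q, w1
12. not p, w1
13. not q and (p and r), w1
14. not q, w1
15. p and r, w1
Accessibility: w0Rw0, w0Rw1, w1Rw1
Branch closes: q and not q both at w1.
Every branch closes (one shown): valid in T, hence also in S4, S5 (every theorem of T is a theorem of S4 and S5).
K-tableau for the negation not ((Dia Box (not q and (p and r)) implies Box (not q and (p and r))) or Dia (q implies p)):
1. not ((Dia Box (not q and (p and r)) implies Box (not q and (p and r))) or Dia (q implies p)), w0
2. not (Dia Box (not q and (p and r)) implies Box (not q and (p and r))), w0
3. not Dia (q implies p), w0
4. Dia Box (not q and (p and r)), w0
5. not Box (not q and (p and r)), w0
6. Box (not q and (p and r)), w1
7. not (q implies p), w1
8. q, w1
9. not p, w1
10. not (not q and (p and r)), w2
11. not (q implies p), w2
12. q, w2
13. not p, w2
14. not (p and r), w2
15. not r, w2
Accessibility: w0Rw1, w0Rw2
Complete open branch: countermodel on a K-frame, so not valid in K.

T, S4, S5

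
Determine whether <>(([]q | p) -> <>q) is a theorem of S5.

Tableau for the negation ~<>(([]q | p) -> <>q):
1. ~<>(([]q | p) -> <>q), w0
2. ~(([]q | p) -> <>q), w0   [~<>-rule on 1 via w0Rw0]
3. []q | p, w0   [~->-rule on 2]
4. ~<>q, w0   [~->-rule on 2]
5. ~q, w0   [~<>-rule on 4 via w0Rw0]
6. p, w0   [|-rule on 3 (branches; this branch)]
Accessibility: w0Rw0
The negation has an open branch (countermodel exists).

Invalid (countermodel exists)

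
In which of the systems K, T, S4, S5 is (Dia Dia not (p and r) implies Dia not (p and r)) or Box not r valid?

T-tableau for the negation not ((Dia Dia not (p and r) implies Dia not (p and r)) or Box not r):
1. not ((Dia Dia not (p and r) implies Dia not (p and r)) or Box not r), w0
2. not (Dia Dia not (p and r) implies Dia not (p and r)), w0
3. not Box not r, w0
4. Dia Dia not (p and r), w0
5. not Dia not (p and r), w0
6. p and r, w0
7. p, w0
8. r, w0
9. r, w1
10. p and r, w1
11. p, w1
12. Dia not (p and r), w2
13. p and r, w2
14. p, w2
15. r, w2
16. not (p and r), w3
17. not r, w3
Accessibility: w0Rw0, w0Rw1, w0Rw2, w1Rw1, w2Rw2, w2Rw3, w3Rw3
Complete open branch: countermodel on a T-frame, so not valid in T, nor in K (the same frame is also a K-frame).
S4-tableau for the negation not ((Dia Dia not (p and r) implies Dia not (p and r)) or Box not r):
1. not ((Dia Dia not (p and r) implies Dia not (p and r)) or Box not r), w0
2. not (Dia Dia not (p and r) implies Dia not (p and r)), w0
3. not Box not r, w0
4. Dia Dia not (p and r), w0
5. not Dia not (p and r), w0
6. p and r, w0
7. p, w0
8. r, w0
9. r, w1
10. p and r, w1
11. p, w1
12. Dia not (p and r), w2
13. p and r, w2
14. p, w2
15. r, w2
16. not (p and r), w3
17. p and r, w3
18. p, w3
19. r, w3
20. not r, w3
Accessibility: w0Rw0, w0Rw1, w0Rw2, w0Rw3, w1Rw1, w2Rw2, w2Rw3, w3Rw3
Branch closes: r and not r both at w3.
Every branch closes (one shown): valid in S4, hence also in S5 (every theorem of S4 is a theorem of S5).

S4, S5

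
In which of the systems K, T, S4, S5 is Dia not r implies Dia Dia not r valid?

K-tableau for the negation not (Dia not r implies Dia Dia not r):
1. not (Dia not r implies Dia Dia not r), u
2. Dia not r, u
3. not Dia Dia not r, u
4. not r, v
5. not Dia not r, v
Accessibility: uRv
Complete open branch: countermodel on a K-frame, so not valid in K.
T-tableau for the negation not (Dia not r implies Dia Dia not r):
1. not (Dia not r implies Dia Dia not r), u
2. Dia not r, u
3. not Dia Dia not r, u
4. not Dia not r, u
5. r, u
6. not r, v
7. not Dia not r, v
8. r, v
Accessibility: uRu, uRv, vRv
Branch closes: r and not r both at v.
Every branch closes (one shown): valid in T, hence also in S4, S5 (every theorem of T is a theorem of S4 and S5).

T, S4, S5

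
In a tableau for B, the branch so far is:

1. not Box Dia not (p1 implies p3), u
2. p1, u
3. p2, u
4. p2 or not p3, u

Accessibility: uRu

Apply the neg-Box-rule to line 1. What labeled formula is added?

a fresh world v with uRv, and not Dia not (p1 implies p3) at v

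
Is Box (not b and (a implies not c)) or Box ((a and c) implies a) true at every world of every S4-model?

Valid

Tableau for the negation not (Box (not b and (a implies not c)) or Box ((a and c) implies a)):
1. not (Box (not b and (a implies not c)) or Box ((a and c) implies a)), u
2. not Box (not b and (a implies not c)), u
3. not Box ((a and c) implies a), u
4. not (not b and (a implies not c)), v
5. not (a implies not c), v
6. a, v
7. c, v
8. not ((a and c) implies a), w
9. a and c, w
10. not a, w
11. a, w
12. c, w
Accessibility: uRu, uRv, uRw, vRv, wRw
Branch closes: a and not a both at w.
All branches of the negation close; one closing branch shown above.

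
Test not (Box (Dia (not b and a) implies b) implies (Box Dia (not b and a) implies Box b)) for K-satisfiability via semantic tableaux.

No, unsatisfiable

1. not (Box (Dia (not b and a) implies b) implies (Box Dia (not b and a) implies Box b)), 0
2. Box (Dia (not b and a) implies b), 0
3. not (Box Dia (not b and a) implies Box b), 0
4. Box Dia (not b and a), 0
5. not Box b, 0
6. not b, 1
7. Dia (not b and a) implies b, 1
8. Dia (not b and a), 1
9. not Dia (not b and a), 1
10. not b and a, 2
11. not b, 2
12. a, 2
13. not (not b and a), 2
14. not a, 2
Accessibility: 0R1, 1R2
Branch closes: a and not a both at 2.
All branches of the tableau close; one closing branch shown above.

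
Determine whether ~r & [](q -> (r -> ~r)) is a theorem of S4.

No, not valid

Tableau for the negation ~(~r & [](q -> (r -> ~r))):
1. ~(~r & [](q -> (r -> ~r))), u
2. ~[](q -> (r -> ~r)), u
3. ~(q -> (r -> ~r)), v
4. q, v
5. ~(r -> ~r), v
6. r, v
Accessibility: uRu, uRv, vRv
The negation has an open branch (countermodel exists).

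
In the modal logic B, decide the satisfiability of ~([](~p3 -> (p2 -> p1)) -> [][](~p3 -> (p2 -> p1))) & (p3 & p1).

1. ~([](~p3 -> (p2 -> p1)) -> [][](~p3 -> (p2 -> p1))) & (p3 & p1), u
2. ~([](~p3 -> (p2 -> p1)) -> [][](~p3 -> (p2 -> p1))), u   [&-rule on 1]
3. p3 & p1, u   [&-rule on 1]
4. [](~p3 -> (p2 -> p1)), u   [~->-rule on 2]
5. ~[][](~p3 -> (p2 -> p1)), u   [~->-rule on 2]
6. p3, u   [&-rule on 3]
7. p1, u   [&-rule on 3]
8. ~p3 -> (p2 -> p1), u   [[]-rule on 4 via uRu]
9. p2 -> p1, u   [->-rule on 8 (branches; this branch)]
10. ~[](~p3 -> (p2 -> p1)), v   [~[]-rule on 5: fresh world v, uRv]
11. ~p3 -> (p2 -> p1), v   [[]-rule on 4 via uRv]
12. p2 -> p1, v   [->-rule on 11 (branches; this branch)]
13. p1, v   [->-rule on 12 (branches; this branch)]
14. ~(~p3 -> (p2 -> p1)), w   [~[]-rule on 10: fresh world w, vRw]
15. ~p3, w   [~->-rule on 14]
16. ~(p2 -> p1), w   [~->-rule on 14]
17. p2, w   [~->-rule on 16]
18. ~p1, w   [~->-rule on 16]
Accessibility: uRu, uRv, vRu, vRv, vRw, wRv, wRw

Yes, satisfiable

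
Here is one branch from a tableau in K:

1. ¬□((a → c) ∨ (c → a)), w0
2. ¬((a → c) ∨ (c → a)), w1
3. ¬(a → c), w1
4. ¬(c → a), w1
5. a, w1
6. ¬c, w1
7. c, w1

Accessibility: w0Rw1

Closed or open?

Closed

Both c and ¬c appear at w1.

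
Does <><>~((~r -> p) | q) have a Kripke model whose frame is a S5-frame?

Yes, satisfiable

1. <><>~((~r -> p) | q), w0
2. <>~((~r -> p) | q), w1   [<>-rule on 1: fresh world w1, w0Rw1]
3. ~((~r -> p) | q), w2   [<>-rule on 2: fresh world w2, w1Rw2]
4. ~(~r -> p), w2   [~|-rule on 3]
5. ~q, w2   [~|-rule on 3]
6. ~r, w2   [~->-rule on 4]
7. ~p, w2   [~->-rule on 4]
Accessibility: w0Rw0, w0Rw1, w0Rw2, w1Rw0, w1Rw1, w1Rw2, w2Rw0, w2Rw1, w2Rw2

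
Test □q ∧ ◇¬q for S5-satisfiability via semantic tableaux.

Unsatisfiable

1. □q ∧ ◇¬q, 0
2. □q, 0
3. ◇¬q, 0
4. q, 0
5. ¬q, 1
6. q, 1
Accessibility: 0R0, 0R1, 1R0, 1R1
Branch closes: q and ¬q both at 1.
All branches of the tableau close; one closing branch shown above.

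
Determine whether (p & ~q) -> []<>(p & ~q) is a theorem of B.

Tableau for the negation ~((p & ~q) -> []<>(p & ~q)):
1. ~((p & ~q) -> []<>(p & ~q)), 0
2. p & ~q, 0
3. ~[]<>(p & ~q), 0
4. p, 0
5. ~q, 0
6. ~<>(p & ~q), 1
7. ~(p & ~q), 0
8. ~(p & ~q), 1
9. q, 0
Accessibility: 0R0, 0R1, 1R0, 1R1
Branch closes: q and ~q both at 0.
Every branch of the negation's tableau closes; the branch above is one of them.

Yes, valid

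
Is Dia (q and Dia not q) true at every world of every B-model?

Tableau for the negation not Dia (q and Dia not q):
1. not Dia (q and Dia not q), w0
2. not (q and Dia not q), w0
3. not Dia not q, w0
4. q, w0
Accessibility: w0Rw0
The negation has an open branch (countermodel exists).

No, not valid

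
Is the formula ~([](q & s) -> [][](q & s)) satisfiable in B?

Satisfiable

1. ~([](q & s) -> [][](q & s)), 0
2. [](q & s), 0   [~->-rule on 1]
3. ~[][](q & s), 0   [~->-rule on 1]
4. q & s, 0   [[]-rule on 2 via 0R0]
5. q, 0   [&-rule on 4]
6. s, 0   [&-rule on 4]
7. ~[](q & s), 1   [~[]-rule on 3: fresh world 1, 0R1]
8. q & s, 1   [[]-rule on 2 via 0R1]
9. q, 1   [&-rule on 8]
10. s, 1   [&-rule on 8]
11. ~(q & s), 2   [~[]-rule on 7: fresh world 2, 1R2]
12. ~s, 2   [~&-rule on 11 (branches; this branch)]
Accessibility: 0R0, 0R1, 1R0, 1R1, 1R2, 2R1, 2R2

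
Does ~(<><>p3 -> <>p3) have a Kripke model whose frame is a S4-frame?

1. ~(<><>p3 -> <>p3), w0
2. <><>p3, w0
3. ~<>p3, w0
4. ~p3, w0
5. <>p3, w1
6. ~p3, w1
7. p3, w2
8. ~p3, w2
Accessibility: w0Rw0, w0Rw1, w0Rw2, w1Rw1, w1Rw2, w2Rw2
Branch closes: p3 and ~p3 both at w2.
All branches of the tableau close; one closing branch shown above.

Unsatisfiable (every branch closes)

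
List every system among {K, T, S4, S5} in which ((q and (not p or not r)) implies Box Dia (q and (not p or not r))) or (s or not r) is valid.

S5

S4-tableau for the negation not (((q and (not p or not r)) implies Box Dia (q and (not p or not r))) or (s or not r)):
1. not (((q and (not p or not r)) implies Box Dia (q and (not p or not r))) or (s or not r)), 0
2. not ((q and (not p or not r)) implies Box Dia (q and (not p or not r))), 0   [neg-or-rule on 1]
3. not (s or not r), 0   [neg-or-rule on 1]
4. q and (not p or not r), 0   [neg-implies-rule on 2]
5. not Box Dia (q and (not p or not r)), 0   [neg-implies-rule on 2]
6. not s, 0   [neg-or-rule on 3]
7. r, 0   [neg-or-rule on 3]
8. q, 0   [and-rule on 4]
9. not p or not r, 0   [and-rule on 4]
10. not p, 0   [or-rule on 9 (branches; this branch)]
11. not Dia (q and (not p or not r)), 1   [neg-Box-rule on 5: fresh world 1, 0R1]
12. not (q and (not p or not r)), 1   [neg-Dia-rule on 11 via 1R1]
13. not (not p or not r), 1   [neg-and-rule on 12 (branches; this branch)]
14. p, 1   [neg-or-rule on 13]
15. r, 1   [neg-or-rule on 13]
Accessibility: 0R0, 0R1, 1R1
Complete open branch: countermodel on an S4-frame, so not valid in S4, nor in K, T (the same frame is also a K-frame and a T-frame).
S5-tableau for the negation not (((q and (not p or not r)) implies Box Dia (q and (not p or not r))) or (s or not r)):
1. not (((q and (not p or not r)) implies Box Dia (q and (not p or not r))) or (s or not r)), 0
2. not ((q and (not p or not r)) implies Box Dia (q and (not p or not r))), 0   [neg-or-rule on 1]
3. not (s or not r), 0   [neg-or-rule on 1]
4. q and (not p or not r), 0   [neg-implies-rule on 2]
5. not Box Dia (q and (not p or not r)), 0   [neg-implies-rule on 2]
6. not s, 0   [neg-or-rule on 3]
7. r, 0   [neg-or-rule on 3]
8. q, 0   [and-rule on 4]
9. not p or not r, 0   [and-rule on 4]
10. not p, 0   [or-rule on 9 (branches; this branch)]
11. not Dia (q and (not p or not r)), 1   [neg-Box-rule on 5: fresh world 1, 0R1]
12. not (q and (not p or not r)), 0   [neg-Dia-rule on 11 via 1R0]
13. not (q and (not p or not r)), 1   [neg-Dia-rule on 11 via 1R1]
14. not (not p or not r), 0   [neg-and-rule on 12 (branches; this branch)]
15. p, 0   [neg-or-rule on 14]
Accessibility: 0R0, 0R1, 1R0, 1R1
Branch closes: p and not p both at 0.
Every branch closes (one shown): valid in S5.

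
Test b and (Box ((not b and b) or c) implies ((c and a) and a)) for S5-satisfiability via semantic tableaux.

Yes, satisfiable

1. b and (Box ((not b and b) or c) implies ((c and a) and a)), u
2. b, u
3. Box ((not b and b) or c) implies ((c and a) and a), u
4. (c and a) and a, u
5. c and a, u
6. a, u
7. c, u
Accessibility: uRu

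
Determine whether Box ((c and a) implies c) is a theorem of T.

Tableau for the negation not Box ((c and a) implies c):
1. not Box ((c and a) implies c), 0
2. not ((c and a) implies c), 1
3. c and a, 1
4. not c, 1
5. c, 1
6. a, 1
Accessibility: 0R0, 0R1, 1R1
Branch closes: c and not c both at 1.
Every branch of the negation's tableau closes; the branch above is one of them.

Valid in T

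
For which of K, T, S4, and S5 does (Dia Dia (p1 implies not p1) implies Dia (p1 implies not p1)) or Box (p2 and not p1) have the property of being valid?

S4, S5

T-tableau for the negation not ((Dia Dia (p1 implies not p1) implies Dia (p1 implies not p1)) or Box (p2 and not p1)):
1. not ((Dia Dia (p1 implies not p1) implies Dia (p1 implies not p1)) or Box (p2 and not p1)), w0
2. not (Dia Dia (p1 implies not p1) implies Dia (p1 implies not p1)), w0
3. not Box (p2 and not p1), w0
4. Dia Dia (p1 implies not p1), w0
5. not Dia (p1 implies not p1), w0
6. not (p1 implies not p1), w0
7. p1, w0
8. not (p2 and not p1), w1
9. not (p1 implies not p1), w1
10. p1, w1
11. Dia (p1 implies not p1), w2
12. not (p1 implies not p1), w2
13. p1, w2
14. p1 implies not p1, w3
15. not p1, w3
Accessibility: w0Rw0, w0Rw1, w0Rw2, w1Rw1, w2Rw2, w2Rw3, w3Rw3
Complete open branch: countermodel on a T-frame, so not valid in T, nor in K (the same frame is also a K-frame).
S4-tableau for the negation not ((Dia Dia (p1 implies not p1) implies Dia (p1 implies not p1)) or Box (p2 and not p1)):
1. not ((Dia Dia (p1 implies not p1) implies Dia (p1 implies not p1)) or Box (p2 and not p1)), w0
2. not (Dia Dia (p1 implies not p1) implies Dia (p1 implies not p1)), w0
3. not Box (p2 and not p1), w0
4. Dia Dia (p1 implies not p1), w0
5. not Dia (p1 implies not p1), w0
6. not (p1 implies not p1), w0
7. p1, w0
8. not (p2 and not p1), w1
9. not (p1 implies not p1), w1
10. p1, w1
11. Dia (p1 implies not p1), w2
12. not (p1 implies not p1), w2
13. p1, w2
14. p1 implies not p1, w3
15. not (p1 implies not p1), w3
16. p1, w3
17. not p1, w3
Accessibility: w0Rw0, w0Rw1, w0Rw2, w0Rw3, w1Rw1, w2Rw2, w2Rw3, w3Rw3
Branch closes: p1 and not p1 both at w3.
Every branch closes (one shown): valid in S4, hence also in S5 (every theorem of S4 is a theorem of S5).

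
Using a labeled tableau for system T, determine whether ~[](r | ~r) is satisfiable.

1. ~[](r | ~r), w0
2. ~(r | ~r), w1   [~[]-rule on 1: fresh world w1, w0Rw1]
3. ~r, w1   [~|-rule on 2]
4. r, w1   [~|-rule on 2]
Accessibility: w0Rw0, w0Rw1, w1Rw1
Branch closes: r and ~r both at w1.
All branches of the tableau close; one closing branch shown above.

Unsatisfiable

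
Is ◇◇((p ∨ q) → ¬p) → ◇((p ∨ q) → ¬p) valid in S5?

Tableau for the negation ¬(◇◇((p ∨ q) → ¬p) → ◇((p ∨ q) → ¬p)):
1. ¬(◇◇((p ∨ q) → ¬p) → ◇((p ∨ q) → ¬p)), w0
2. ◇◇((p ∨ q) → ¬p), w0
3. ¬◇((p ∨ q) → ¬p), w0
4. ¬((p ∨ q) → ¬p), w0
5. p ∨ q, w0
6. p, w0
7. q, w0
8. ◇((p ∨ q) → ¬p), w1
9. ¬((p ∨ q) → ¬p), w1
10. p ∨ q, w1
11. p, w1
12. q, w1
13. (p ∨ q) → ¬p, w2
14. ¬((p ∨ q) → ¬p), w2
15. p ∨ q, w2
16. p, w2
17. ¬(p ∨ q), w2
18. ¬p, w2
19. ¬q, w2
Accessibility: w0Rw0, w0Rw1, w0Rw2, w1Rw0, w1Rw1, w1Rw2, w2Rw0, w2Rw1, w2Rw2
Branch closes: p and ¬p both at w2.
Every branch of the negation's tableau closes; the branch above is one of them.

Valid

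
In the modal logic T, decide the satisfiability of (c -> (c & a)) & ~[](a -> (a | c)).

Unsatisfiable

1. (c -> (c & a)) & ~[](a -> (a | c)), w0
2. c -> (c & a), w0   [&-rule on 1]
3. ~[](a -> (a | c)), w0   [&-rule on 1]
4. c & a, w0   [->-rule on 2 (branches; this branch)]
5. c, w0   [&-rule on 4]
6. a, w0   [&-rule on 4]
7. ~(a -> (a | c)), w1   [~[]-rule on 3: fresh world w1, w0Rw1]
8. a, w1   [~->-rule on 7]
9. ~(a | c), w1   [~->-rule on 7]
10. ~a, w1   [~|-rule on 9]
11. ~c, w1   [~|-rule on 9]
Accessibility: w0Rw0, w0Rw1, w1Rw1
Branch closes: a and ~a both at w1.
(One branch shown.) All branches close.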